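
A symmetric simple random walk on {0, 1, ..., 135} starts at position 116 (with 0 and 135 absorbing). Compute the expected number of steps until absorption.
E[τ | X_0 = 116] = 2204

Let v_k = E[τ | X_0 = k]. Boundary: v_0 = v_135 = 0. Recurrence: v_k = 1 + (v_{k-1} + v_{k+1})/2 for 1 ≤ k ≤ 134. The particular solution to v_k − (v_{k-1} + v_{k+1})/2 = 1 is v_k = −k^2. Adding homogeneous solution A + B k and matching boundaries gives v_k = k (135 − k). Substituting k = 116: v_116 = 116 · 19 = 2204.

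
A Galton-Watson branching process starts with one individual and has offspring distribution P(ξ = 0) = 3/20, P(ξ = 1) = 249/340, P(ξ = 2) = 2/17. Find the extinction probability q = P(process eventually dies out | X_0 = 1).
q = 1

Mean offspring μ = 0·3/20 + 1·249/340 + 2·2/17 = 329/340 ≤ 1. For μ ≤ 1 with offspring not concentrated at 1, the Galton-Watson process goes extinct almost surely, so q = 1.
(Algebraic check: The pgf is f(s) = 3/20 + 249/340·s + 2/17·s². The extinction probability q is the smallest fixed point of f in [0, 1]. Setting s = f(s):
  2/17·s² + (249/340 − 1)·s + 3/20 = 0
  2/17·s² − (3/20 + 2/17)·s + 3/20 = 0
which factors as (s − 1)·(2/17·s − 3/20) = 0, giving roots s = 1 and s = (3/20)/(2/17) = 51/40. Since 51/40 ≥ 1, the smallest root in [0, 1] is s = 1.)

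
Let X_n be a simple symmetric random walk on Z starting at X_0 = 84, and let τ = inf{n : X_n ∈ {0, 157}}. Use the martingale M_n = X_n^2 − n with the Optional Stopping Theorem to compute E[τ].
E[τ] = 6132

M_n = X_n^2 − n is a martingale (since E[X_{n+1}^2 | F_n] = X_n^2 + 1). By OST (τ has finite mean in a bounded region), E[M_τ] = E[M_0] = X_0^2 − 0 = 84^2 = 7056. Also E[M_τ] = E[X_τ^2] − E[τ]. The walk exits at 0 or 157, with P(hit 157 first) = 84/157, so E[X_τ^2] = 157^2 · 84/157 + 0 = 13188. Thus E[τ] = E[X_τ^2] − E[M_τ] = 13188 − 7056 = 6132 = 84(157 − 84) = 6132.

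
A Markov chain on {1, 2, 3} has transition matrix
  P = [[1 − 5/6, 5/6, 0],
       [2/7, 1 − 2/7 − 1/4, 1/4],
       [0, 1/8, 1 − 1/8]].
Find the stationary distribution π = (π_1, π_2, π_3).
π = (4/39, 35/117, 70/117)

This is a birth-death chain on three states, which satisfies detailed balance: π_1 · P_{12} = π_2 · P_{21} and π_2 · P_{23} = π_3 · P_{32}.
From π_1 · 5/6 = π_2 · 2/7: π_2/π_1 = (5/6)/(2/7) = 35/12.
From π_2 · 1/4 = π_3 · 1/8: π_3/π_2 = (1/4)/(1/8) = 2.
Take π_1 proportional to 1; then unnormalized π = (1, 35/12, 35/6). Normalize by dividing by the sum 39/4:
  π = (4/39, 35/117, 70/117).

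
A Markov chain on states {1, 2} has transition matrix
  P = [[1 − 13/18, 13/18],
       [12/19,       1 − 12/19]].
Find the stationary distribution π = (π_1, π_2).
π_1 = 216/463, π_2 = 247/463

Solve πP = π with π_1 + π_2 = 1. From πP = π: π_1 · (1 − 13/18) + π_2 · 12/19 = π_1 ⇒ π_2 · 12/19 = π_1 · 13/18 ⇒ π_2/π_1 = (13/18)/(12/19) = 247/216. Together with π_1 + π_2 = 1:
  π_1 = (12/19)/(13/18 + 12/19) = (12/19)/(463/342) = 216/463,
  π_2 = (13/18)/(13/18 + 12/19) = (13/18)/(463/342) = 247/463.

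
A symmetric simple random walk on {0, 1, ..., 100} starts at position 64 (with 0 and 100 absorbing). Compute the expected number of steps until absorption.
E[τ | X_0 = 64] = 2304

Let v_k = E[τ | X_0 = k]. Boundary: v_0 = v_100 = 0. Recurrence: v_k = 1 + (v_{k-1} + v_{k+1})/2 for 1 ≤ k ≤ 99. The particular solution to v_k − (v_{k-1} + v_{k+1})/2 = 1 is v_k = −k^2. Adding homogeneous solution A + B k and matching boundaries gives v_k = k (100 − k). Substituting k = 64: v_64 = 64 · 36 = 2304.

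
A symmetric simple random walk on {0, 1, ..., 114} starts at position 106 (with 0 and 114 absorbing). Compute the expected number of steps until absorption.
E[τ | X_0 = 106] = 848

Let v_k = E[τ | X_0 = k]. Boundary: v_0 = v_114 = 0. Recurrence: v_k = 1 + (v_{k-1} + v_{k+1})/2 for 1 ≤ k ≤ 113. The particular solution to v_k − (v_{k-1} + v_{k+1})/2 = 1 is v_k = −k^2. Adding homogeneous solution A + B k and matching boundaries gives v_k = k (114 − k). Substituting k = 106: v_106 = 106 · 8 = 848.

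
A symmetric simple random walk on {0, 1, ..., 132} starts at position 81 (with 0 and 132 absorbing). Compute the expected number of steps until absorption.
E[τ | X_0 = 81] = 4131

Let v_k = E[τ | X_0 = k]. Boundary: v_0 = v_132 = 0. Recurrence: v_k = 1 + (v_{k-1} + v_{k+1})/2 for 1 ≤ k ≤ 131. The particular solution to v_k − (v_{k-1} + v_{k+1})/2 = 1 is v_k = −k^2. Adding homogeneous solution A + B k and matching boundaries gives v_k = k (132 − k). Substituting k = 81: v_81 = 81 · 51 = 4131.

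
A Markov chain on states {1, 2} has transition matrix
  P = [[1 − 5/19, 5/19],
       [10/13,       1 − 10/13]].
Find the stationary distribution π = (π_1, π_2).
π_1 = 38/51, π_2 = 13/51

Solve πP = π with π_1 + π_2 = 1. From πP = π: π_1 · (1 − 5/19) + π_2 · 10/13 = π_1 ⇒ π_2 · 10/13 = π_1 · 5/19 ⇒ π_2/π_1 = (5/19)/(10/13) = 13/38. Together with π_1 + π_2 = 1:
  π_1 = (10/13)/(5/19 + 10/13) = (10/13)/(255/247) = 38/51,
  π_2 = (5/19)/(5/19 + 10/13) = (5/19)/(255/247) = 13/51.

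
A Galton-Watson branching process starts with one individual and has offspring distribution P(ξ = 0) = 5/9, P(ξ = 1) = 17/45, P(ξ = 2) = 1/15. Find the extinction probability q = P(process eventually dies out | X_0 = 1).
q = 1

Mean offspring μ = 0·5/9 + 1·17/45 + 2·1/15 = 23/45 ≤ 1. For μ ≤ 1 with offspring not concentrated at 1, the Galton-Watson process goes extinct almost surely, so q = 1.
(Algebraic check: The pgf is f(s) = 5/9 + 17/45·s + 1/15·s². The extinction probability q is the smallest fixed point of f in [0, 1]. Setting s = f(s):
  1/15·s² + (17/45 − 1)·s + 5/9 = 0
  1/15·s² − (5/9 + 1/15)·s + 5/9 = 0
which factors as (s − 1)·(1/15·s − 5/9) = 0, giving roots s = 1 and s = (5/9)/(1/15) = 25/3. Since 25/3 ≥ 1, the smallest root in [0, 1] is s = 1.)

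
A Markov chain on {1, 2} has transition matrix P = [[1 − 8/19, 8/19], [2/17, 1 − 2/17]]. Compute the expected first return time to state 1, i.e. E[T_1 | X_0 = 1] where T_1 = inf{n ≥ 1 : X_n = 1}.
E[T_1 | X_0 = 1] = 1/π_1 = 87/19

For an irreducible recurrent Markov chain with stationary distribution π, E[T_i | X_0 = i] = 1/π_i (Kac's formula). Here π_1 = (2/17)/(8/19 + 2/17) = (2/17)/(174/323) = 19/87, so E[T_1 | X_0 = 1] = 1/π_1 = (8/19 + 2/17)/(2/17) = (174/323)/(2/17) = 87/19.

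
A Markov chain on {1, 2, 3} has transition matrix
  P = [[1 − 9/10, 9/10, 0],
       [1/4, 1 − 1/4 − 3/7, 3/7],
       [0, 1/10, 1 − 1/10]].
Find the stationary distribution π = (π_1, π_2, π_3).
π = (35/701, 126/701, 540/701)

This is a birth-death chain on three states, which satisfies detailed balance: π_1 · P_{12} = π_2 · P_{21} and π_2 · P_{23} = π_3 · P_{32}.
From π_1 · 9/10 = π_2 · 1/4: π_2/π_1 = (9/10)/(1/4) = 18/5.
From π_2 · 3/7 = π_3 · 1/10: π_3/π_2 = (3/7)/(1/10) = 30/7.
Take π_1 proportional to 1; then unnormalized π = (1, 18/5, 108/7). Normalize by dividing by the sum 701/35:
  π = (35/701, 126/701, 540/701).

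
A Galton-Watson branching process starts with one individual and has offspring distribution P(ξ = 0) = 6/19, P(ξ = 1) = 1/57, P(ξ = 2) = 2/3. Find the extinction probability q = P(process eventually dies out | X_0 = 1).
q = 9/19

The pgf is f(s) = 6/19 + 1/57·s + 2/3·s². The extinction probability q is the smallest fixed point of f in [0, 1]. Setting s = f(s):
  2/3·s² + (1/57 − 1)·s + 6/19 = 0
  2/3·s² − (6/19 + 2/3)·s + 6/19 = 0
which factors as (s − 1)·(2/3·s − 6/19) = 0, giving roots s = 1 and s = (6/19)/(2/3) = 9/19.
Mean offspring μ = 1/57 + 2·2/3 = 77/57 > 1 (supercritical), so q < 1. The extinction probability is the smaller root: q = (6/19)/(2/3) = 9/19.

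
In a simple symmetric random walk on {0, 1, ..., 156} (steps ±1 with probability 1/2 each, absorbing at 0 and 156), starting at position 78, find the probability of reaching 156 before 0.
P(hit 156 before 0) = 78/156 = 1/2

Let u_k = P(hit 156 before 0 | start at k). Then u_0 = 0, u_156 = 1, and u_k = u_{k-1}/2 + u_{k+1}/2 for 1 ≤ k ≤ 155. This harmonic recurrence is solved by u_k = k/156, giving u_78 = 78/156 = 1/2.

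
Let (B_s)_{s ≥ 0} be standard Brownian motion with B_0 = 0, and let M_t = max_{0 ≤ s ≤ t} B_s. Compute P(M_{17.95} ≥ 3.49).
P(M_{17.95} ≥ 3.49) = 2·P(B_{17.95} ≥ 3.49) = 2(1 − Φ(3.49/√17.95)) ≈ 0.4101

By the reflection principle for Brownian motion, P(M_t ≥ a) = 2 · P(B_t ≥ a) for a ≥ 0. Since B_t ~ N(0, t), P(B_t ≥ 3.49) = 1 − Φ(3.49/√t) = 1 − Φ(3.49/√17.95) = 1 − Φ(0.8237). So
  P(M_{17.95} ≥ 3.49) = 2(1 − Φ(0.8237)) ≈ 0.4101.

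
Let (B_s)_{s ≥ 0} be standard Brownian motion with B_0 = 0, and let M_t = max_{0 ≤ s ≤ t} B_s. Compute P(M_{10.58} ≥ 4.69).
P(M_{10.58} ≥ 4.69) = 2·P(B_{10.58} ≥ 4.69) = 2(1 − Φ(4.69/√10.58)) ≈ 0.1493

By the reflection principle for Brownian motion, P(M_t ≥ a) = 2 · P(B_t ≥ a) for a ≥ 0. Since B_t ~ N(0, t), P(B_t ≥ 4.69) = 1 − Φ(4.69/√t) = 1 − Φ(4.69/√10.58) = 1 − Φ(1.4419). So
  P(M_{10.58} ≥ 4.69) = 2(1 − Φ(1.4419)) ≈ 0.1493.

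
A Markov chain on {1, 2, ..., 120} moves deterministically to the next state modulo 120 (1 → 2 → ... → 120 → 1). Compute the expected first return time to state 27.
E[T_27 | X_0 = 27] = 120

The chain cycles deterministically, so starting at state 27 it returns in exactly 120 steps. Equivalently, the stationary distribution is uniform π_j = 1/120 for every state j, so by Kac's formula E[T_27] = 1/π_27 = 120.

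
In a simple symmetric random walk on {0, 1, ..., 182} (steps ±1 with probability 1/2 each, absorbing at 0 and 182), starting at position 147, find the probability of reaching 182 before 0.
P(hit 182 before 0) = 147/182 = 21/26

Let u_k = P(hit 182 before 0 | start at k). Then u_0 = 0, u_182 = 1, and u_k = u_{k-1}/2 + u_{k+1}/2 for 1 ≤ k ≤ 181. This harmonic recurrence is solved by u_k = k/182, giving u_147 = 147/182 = 21/26.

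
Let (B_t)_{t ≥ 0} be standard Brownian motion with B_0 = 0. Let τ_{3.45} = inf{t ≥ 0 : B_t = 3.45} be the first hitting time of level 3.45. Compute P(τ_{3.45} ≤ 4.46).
P(τ_{3.45} ≤ 4.46) = 2(1 − Φ(3.45/√4.46)) = 2(1 − Φ(1.6336)) ≈ 0.1023

By the reflection principle for standard BM, P(τ_b ≤ t) = 2 · P(B_t ≥ b). Since B_t ~ N(0, t), P(B_t ≥ 3.45) = 1 − Φ(3.45/√t) = 1 − Φ(3.45/√4.46) = 1 − Φ(1.6336) ≈ 0.05117. Doubling: P(τ_{3.45} ≤ 4.46) ≈ 2 · 0.05117 = 0.10234 ≈ 0.1023.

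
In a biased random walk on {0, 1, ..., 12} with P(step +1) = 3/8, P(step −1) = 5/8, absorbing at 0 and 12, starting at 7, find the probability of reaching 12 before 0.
P(hit 12 before 0) = (1 − (5/3)^7) / (1 − (5/3)^12) = 9226467/121804592

Let u_k denote P(reach 12 before 0 | start at k). Boundary: u_0 = 0, u_12 = 1. Recurrence: u_k = 3/8·u_{k+1} + 5/8·u_{k-1} for 1 ≤ k ≤ 11. Try u_k = A + B·r^k with r = q/p = (5/8)/(3/8) = 5/3. Substitution satisfies the recurrence; boundary conditions give:
  u_k = (1 − r^k) / (1 − r^N) = (1 − (5/3)^7) / (1 − (5/3)^12) = 9226467/121804592.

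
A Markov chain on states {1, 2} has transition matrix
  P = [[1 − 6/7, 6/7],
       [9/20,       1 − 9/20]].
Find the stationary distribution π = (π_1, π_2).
π_1 = 21/61, π_2 = 40/61

Solve πP = π with π_1 + π_2 = 1. From πP = π: π_1 · (1 − 6/7) + π_2 · 9/20 = π_1 ⇒ π_2 · 9/20 = π_1 · 6/7 ⇒ π_2/π_1 = (6/7)/(9/20) = 40/21. Together with π_1 + π_2 = 1:
  π_1 = (9/20)/(6/7 + 9/20) = (9/20)/(183/140) = 21/61,
  π_2 = (6/7)/(6/7 + 9/20) = (6/7)/(183/140) = 40/61.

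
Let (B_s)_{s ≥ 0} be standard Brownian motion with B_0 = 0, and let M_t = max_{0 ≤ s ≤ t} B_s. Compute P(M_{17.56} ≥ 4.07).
P(M_{17.56} ≥ 4.07) = 2·P(B_{17.56} ≥ 4.07) = 2(1 − Φ(4.07/√17.56)) ≈ 0.3314

By the reflection principle for Brownian motion, P(M_t ≥ a) = 2 · P(B_t ≥ a) for a ≥ 0. Since B_t ~ N(0, t), P(B_t ≥ 4.07) = 1 − Φ(4.07/√t) = 1 − Φ(4.07/√17.56) = 1 − Φ(0.9713). So
  P(M_{17.56} ≥ 4.07) = 2(1 − Φ(0.9713)) ≈ 0.3314.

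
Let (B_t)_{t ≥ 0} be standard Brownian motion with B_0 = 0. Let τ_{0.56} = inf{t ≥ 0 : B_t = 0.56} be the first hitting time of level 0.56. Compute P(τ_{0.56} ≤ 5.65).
P(τ_{0.56} ≤ 5.65) = 2(1 − Φ(0.56/√5.65)) = 2(1 − Φ(0.2356)) ≈ 0.8137

By the reflection principle for standard BM, P(τ_b ≤ t) = 2 · P(B_t ≥ b). Since B_t ~ N(0, t), P(B_t ≥ 0.56) = 1 − Φ(0.56/√t) = 1 − Φ(0.56/√5.65) = 1 − Φ(0.2356) ≈ 0.40687. Doubling: P(τ_{0.56} ≤ 5.65) ≈ 2 · 0.40687 = 0.81374 ≈ 0.8137.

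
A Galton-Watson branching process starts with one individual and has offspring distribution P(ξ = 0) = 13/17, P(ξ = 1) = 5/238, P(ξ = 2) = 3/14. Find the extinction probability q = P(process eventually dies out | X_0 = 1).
q = 1

Mean offspring μ = 0·13/17 + 1·5/238 + 2·3/14 = 107/238 ≤ 1. For μ ≤ 1 with offspring not concentrated at 1, the Galton-Watson process goes extinct almost surely, so q = 1.
(Algebraic check: The pgf is f(s) = 13/17 + 5/238·s + 3/14·s². The extinction probability q is the smallest fixed point of f in [0, 1]. Setting s = f(s):
  3/14·s² + (5/238 − 1)·s + 13/17 = 0
  3/14·s² − (13/17 + 3/14)·s + 13/17 = 0
which factors as (s − 1)·(3/14·s − 13/17) = 0, giving roots s = 1 and s = (13/17)/(3/14) = 182/51. Since 182/51 ≥ 1, the smallest root in [0, 1] is s = 1.)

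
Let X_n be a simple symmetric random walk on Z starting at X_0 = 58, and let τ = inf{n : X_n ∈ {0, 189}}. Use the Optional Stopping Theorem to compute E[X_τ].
E[X_τ] = 58

X_n is a martingale and τ is a bounded-mean stopping time (indeed τ is finite a.s. with bounded expectation since the walk is in a bounded region). By the OST, E[X_τ] = E[X_0] = 58. Equivalently: E[X_τ] = 189 · P(hit 189 first) + 0 · P(hit 0 first) = 189 · (58/189) = 58.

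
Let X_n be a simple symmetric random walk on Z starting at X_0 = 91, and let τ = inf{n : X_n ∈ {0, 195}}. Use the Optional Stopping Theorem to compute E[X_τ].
E[X_τ] = 91

X_n is a martingale and τ is a bounded-mean stopping time (indeed τ is finite a.s. with bounded expectation since the walk is in a bounded region). By the OST, E[X_τ] = E[X_0] = 91. Equivalently: E[X_τ] = 195 · P(hit 195 first) + 0 · P(hit 0 first) = 195 · (91/195) = 91.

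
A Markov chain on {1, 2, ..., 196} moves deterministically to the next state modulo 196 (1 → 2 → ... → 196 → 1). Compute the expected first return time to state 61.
E[T_61 | X_0 = 61] = 196

The chain cycles deterministically, so starting at state 61 it returns in exactly 196 steps. Equivalently, the stationary distribution is uniform π_j = 1/196 for every state j, so by Kac's formula E[T_61] = 1/π_61 = 196.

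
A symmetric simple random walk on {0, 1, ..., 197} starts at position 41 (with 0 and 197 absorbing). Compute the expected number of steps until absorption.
E[τ | X_0 = 41] = 6396

Let v_k = E[τ | X_0 = k]. Boundary: v_0 = v_197 = 0. Recurrence: v_k = 1 + (v_{k-1} + v_{k+1})/2 for 1 ≤ k ≤ 196. The particular solution to v_k − (v_{k-1} + v_{k+1})/2 = 1 is v_k = −k^2. Adding homogeneous solution A + B k and matching boundaries gives v_k = k (197 − k). Substituting k = 41: v_41 = 41 · 156 = 6396.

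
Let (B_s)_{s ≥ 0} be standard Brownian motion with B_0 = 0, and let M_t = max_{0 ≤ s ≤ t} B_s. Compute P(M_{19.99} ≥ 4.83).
P(M_{19.99} ≥ 4.83) = 2·P(B_{19.99} ≥ 4.83) = 2(1 − Φ(4.83/√19.99)) ≈ 0.2800

By the reflection principle for Brownian motion, P(M_t ≥ a) = 2 · P(B_t ≥ a) for a ≥ 0. Since B_t ~ N(0, t), P(B_t ≥ 4.83) = 1 − Φ(4.83/√t) = 1 − Φ(4.83/√19.99) = 1 − Φ(1.0803). So
  P(M_{19.99} ≥ 4.83) = 2(1 − Φ(1.0803)) ≈ 0.2800.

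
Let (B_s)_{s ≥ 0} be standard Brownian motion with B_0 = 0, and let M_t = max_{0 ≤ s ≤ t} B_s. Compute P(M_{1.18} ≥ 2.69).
P(M_{1.18} ≥ 2.69) = 2·P(B_{1.18} ≥ 2.69) = 2(1 − Φ(2.69/√1.18)) ≈ 0.0133

By the reflection principle for Brownian motion, P(M_t ≥ a) = 2 · P(B_t ≥ a) for a ≥ 0. Since B_t ~ N(0, t), P(B_t ≥ 2.69) = 1 − Φ(2.69/√t) = 1 − Φ(2.69/√1.18) = 1 − Φ(2.4763). So
  P(M_{1.18} ≥ 2.69) = 2(1 − Φ(2.4763)) ≈ 0.0133.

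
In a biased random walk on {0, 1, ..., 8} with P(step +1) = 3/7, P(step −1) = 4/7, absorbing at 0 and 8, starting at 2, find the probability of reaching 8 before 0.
P(hit 8 before 0) = (1 − (4/3)^2) / (1 − (4/3)^8) = 729/8425

Let u_k denote P(reach 8 before 0 | start at k). Boundary: u_0 = 0, u_8 = 1. Recurrence: u_k = 3/7·u_{k+1} + 4/7·u_{k-1} for 1 ≤ k ≤ 7. Try u_k = A + B·r^k with r = q/p = (4/7)/(3/7) = 4/3. Substitution satisfies the recurrence; boundary conditions give:
  u_k = (1 − r^k) / (1 − r^N) = (1 − (4/3)^2) / (1 − (4/3)^8) = 729/8425.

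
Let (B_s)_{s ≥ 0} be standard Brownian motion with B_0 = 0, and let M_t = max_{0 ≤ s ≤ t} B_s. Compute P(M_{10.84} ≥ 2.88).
P(M_{10.84} ≥ 2.88) = 2·P(B_{10.84} ≥ 2.88) = 2(1 − Φ(2.88/√10.84)) ≈ 0.3817

By the reflection principle for Brownian motion, P(M_t ≥ a) = 2 · P(B_t ≥ a) for a ≥ 0. Since B_t ~ N(0, t), P(B_t ≥ 2.88) = 1 − Φ(2.88/√t) = 1 − Φ(2.88/√10.84) = 1 − Φ(0.8747). So
  P(M_{10.84} ≥ 2.88) = 2(1 − Φ(0.8747)) ≈ 0.3817.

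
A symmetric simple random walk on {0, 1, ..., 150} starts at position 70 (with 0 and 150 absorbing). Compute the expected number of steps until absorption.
E[τ | X_0 = 70] = 5600

Let v_k = E[τ | X_0 = k]. Boundary: v_0 = v_150 = 0. Recurrence: v_k = 1 + (v_{k-1} + v_{k+1})/2 for 1 ≤ k ≤ 149. The particular solution to v_k − (v_{k-1} + v_{k+1})/2 = 1 is v_k = −k^2. Adding homogeneous solution A + B k and matching boundaries gives v_k = k (150 − k). Substituting k = 70: v_70 = 70 · 80 = 5600.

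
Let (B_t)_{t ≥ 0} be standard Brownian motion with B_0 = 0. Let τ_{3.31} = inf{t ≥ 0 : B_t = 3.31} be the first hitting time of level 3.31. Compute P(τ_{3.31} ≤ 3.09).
P(τ_{3.31} ≤ 3.09) = 2(1 − Φ(3.31/√3.09)) = 2(1 − Φ(1.8830)) ≈ 0.0597

By the reflection principle for standard BM, P(τ_b ≤ t) = 2 · P(B_t ≥ b). Since B_t ~ N(0, t), P(B_t ≥ 3.31) = 1 − Φ(3.31/√t) = 1 − Φ(3.31/√3.09) = 1 − Φ(1.8830) ≈ 0.02985. Doubling: P(τ_{3.31} ≤ 3.09) ≈ 2 · 0.02985 = 0.05970 ≈ 0.0597.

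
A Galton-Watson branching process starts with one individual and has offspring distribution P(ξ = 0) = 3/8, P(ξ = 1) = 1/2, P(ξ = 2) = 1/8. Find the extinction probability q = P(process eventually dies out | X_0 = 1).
q = 1

Mean offspring μ = 0·3/8 + 1·1/2 + 2·1/8 = 3/4 ≤ 1. For μ ≤ 1 with offspring not concentrated at 1, the Galton-Watson process goes extinct almost surely, so q = 1.
(Algebraic check: The pgf is f(s) = 3/8 + 1/2·s + 1/8·s². The extinction probability q is the smallest fixed point of f in [0, 1]. Setting s = f(s):
  1/8·s² + (1/2 − 1)·s + 3/8 = 0
  1/8·s² − (3/8 + 1/8)·s + 3/8 = 0
which factors as (s − 1)·(1/8·s − 3/8) = 0, giving roots s = 1 and s = (3/8)/(1/8) = 3. Since 3 ≥ 1, the smallest root in [0, 1] is s = 1.)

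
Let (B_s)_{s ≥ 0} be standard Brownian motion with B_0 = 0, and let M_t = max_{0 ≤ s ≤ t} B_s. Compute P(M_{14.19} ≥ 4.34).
P(M_{14.19} ≥ 4.34) = 2·P(B_{14.19} ≥ 4.34) = 2(1 − Φ(4.34/√14.19)) ≈ 0.2493

By the reflection principle for Brownian motion, P(M_t ≥ a) = 2 · P(B_t ≥ a) for a ≥ 0. Since B_t ~ N(0, t), P(B_t ≥ 4.34) = 1 − Φ(4.34/√t) = 1 − Φ(4.34/√14.19) = 1 − Φ(1.1521). So
  P(M_{14.19} ≥ 4.34) = 2(1 − Φ(1.1521)) ≈ 0.2493.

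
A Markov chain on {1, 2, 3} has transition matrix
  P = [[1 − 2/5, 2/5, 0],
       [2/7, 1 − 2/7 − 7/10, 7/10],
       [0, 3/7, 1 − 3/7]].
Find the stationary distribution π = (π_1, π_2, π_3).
π = (150/703, 210/703, 343/703)

This is a birth-death chain on three states, which satisfies detailed balance: π_1 · P_{12} = π_2 · P_{21} and π_2 · P_{23} = π_3 · P_{32}.
From π_1 · 2/5 = π_2 · 2/7: π_2/π_1 = (2/5)/(2/7) = 7/5.
From π_2 · 7/10 = π_3 · 3/7: π_3/π_2 = (7/10)/(3/7) = 49/30.
Take π_1 proportional to 1; then unnormalized π = (1, 7/5, 343/150). Normalize by dividing by the sum 703/150:
  π = (150/703, 210/703, 343/703).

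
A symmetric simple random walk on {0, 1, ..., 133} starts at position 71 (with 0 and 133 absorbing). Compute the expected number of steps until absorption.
E[τ | X_0 = 71] = 4402

Let v_k = E[τ | X_0 = k]. Boundary: v_0 = v_133 = 0. Recurrence: v_k = 1 + (v_{k-1} + v_{k+1})/2 for 1 ≤ k ≤ 132. The particular solution to v_k − (v_{k-1} + v_{k+1})/2 = 1 is v_k = −k^2. Adding homogeneous solution A + B k and matching boundaries gives v_k = k (133 − k). Substituting k = 71: v_71 = 71 · 62 = 4402.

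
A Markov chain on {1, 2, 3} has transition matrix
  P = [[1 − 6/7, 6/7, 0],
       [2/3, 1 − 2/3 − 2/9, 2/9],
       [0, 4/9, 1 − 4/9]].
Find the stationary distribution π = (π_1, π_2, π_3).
π = (14/41, 18/41, 9/41)

This is a birth-death chain on three states, which satisfies detailed balance: π_1 · P_{12} = π_2 · P_{21} and π_2 · P_{23} = π_3 · P_{32}.
From π_1 · 6/7 = π_2 · 2/3: π_2/π_1 = (6/7)/(2/3) = 9/7.
From π_2 · 2/9 = π_3 · 4/9: π_3/π_2 = (2/9)/(4/9) = 1/2.
Take π_1 proportional to 1; then unnormalized π = (1, 9/7, 9/14). Normalize by dividing by the sum 41/14:
  π = (14/41, 18/41, 9/41).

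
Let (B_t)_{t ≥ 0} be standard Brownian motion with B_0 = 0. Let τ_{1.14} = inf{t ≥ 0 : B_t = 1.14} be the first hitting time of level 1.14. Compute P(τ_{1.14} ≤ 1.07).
P(τ_{1.14} ≤ 1.07) = 2(1 − Φ(1.14/√1.07)) = 2(1 − Φ(1.1021)) ≈ 0.2704

By the reflection principle for standard BM, P(τ_b ≤ t) = 2 · P(B_t ≥ b). Since B_t ~ N(0, t), P(B_t ≥ 1.14) = 1 − Φ(1.14/√t) = 1 − Φ(1.14/√1.07) = 1 − Φ(1.1021) ≈ 0.13521. Doubling: P(τ_{1.14} ≤ 1.07) ≈ 2 · 0.13521 = 0.27042 ≈ 0.2704.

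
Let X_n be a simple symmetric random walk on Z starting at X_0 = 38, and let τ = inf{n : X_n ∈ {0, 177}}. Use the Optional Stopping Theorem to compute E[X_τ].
E[X_τ] = 38

X_n is a martingale and τ is a bounded-mean stopping time (indeed τ is finite a.s. with bounded expectation since the walk is in a bounded region). By the OST, E[X_τ] = E[X_0] = 38. Equivalently: E[X_τ] = 177 · P(hit 177 first) + 0 · P(hit 0 first) = 177 · (38/177) = 38.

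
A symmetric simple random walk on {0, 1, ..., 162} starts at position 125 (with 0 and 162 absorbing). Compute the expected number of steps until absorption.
E[τ | X_0 = 125] = 4625

Let v_k = E[τ | X_0 = k]. Boundary: v_0 = v_162 = 0. Recurrence: v_k = 1 + (v_{k-1} + v_{k+1})/2 for 1 ≤ k ≤ 161. The particular solution to v_k − (v_{k-1} + v_{k+1})/2 = 1 is v_k = −k^2. Adding homogeneous solution A + B k and matching boundaries gives v_k = k (162 − k). Substituting k = 125: v_125 = 125 · 37 = 4625.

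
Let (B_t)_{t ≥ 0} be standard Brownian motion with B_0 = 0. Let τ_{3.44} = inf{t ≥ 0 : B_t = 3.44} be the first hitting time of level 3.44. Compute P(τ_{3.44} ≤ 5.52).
P(τ_{3.44} ≤ 5.52) = 2(1 − Φ(3.44/√5.52)) = 2(1 − Φ(1.4642)) ≈ 0.1431

By the reflection principle for standard BM, P(τ_b ≤ t) = 2 · P(B_t ≥ b). Since B_t ~ N(0, t), P(B_t ≥ 3.44) = 1 − Φ(3.44/√t) = 1 − Φ(3.44/√5.52) = 1 − Φ(1.4642) ≈ 0.07157. Doubling: P(τ_{3.44} ≤ 5.52) ≈ 2 · 0.07157 = 0.14314 ≈ 0.1431.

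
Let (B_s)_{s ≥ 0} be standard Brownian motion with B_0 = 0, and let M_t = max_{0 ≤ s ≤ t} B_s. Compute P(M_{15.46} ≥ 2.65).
P(M_{15.46} ≥ 2.65) = 2·P(B_{15.46} ≥ 2.65) = 2(1 − Φ(2.65/√15.46)) ≈ 0.5003

By the reflection principle for Brownian motion, P(M_t ≥ a) = 2 · P(B_t ≥ a) for a ≥ 0. Since B_t ~ N(0, t), P(B_t ≥ 2.65) = 1 − Φ(2.65/√t) = 1 − Φ(2.65/√15.46) = 1 − Φ(0.6740). So
  P(M_{15.46} ≥ 2.65) = 2(1 − Φ(0.6740)) ≈ 0.5003.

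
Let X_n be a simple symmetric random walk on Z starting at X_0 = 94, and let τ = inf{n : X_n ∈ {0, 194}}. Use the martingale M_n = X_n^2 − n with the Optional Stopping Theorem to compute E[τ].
E[τ] = 9400

M_n = X_n^2 − n is a martingale (since E[X_{n+1}^2 | F_n] = X_n^2 + 1). By OST (τ has finite mean in a bounded region), E[M_τ] = E[M_0] = X_0^2 − 0 = 94^2 = 8836. Also E[M_τ] = E[X_τ^2] − E[τ]. The walk exits at 0 or 194, with P(hit 194 first) = 94/194, so E[X_τ^2] = 194^2 · 94/194 + 0 = 18236. Thus E[τ] = E[X_τ^2] − E[M_τ] = 18236 − 8836 = 9400 = 94(194 − 94) = 9400.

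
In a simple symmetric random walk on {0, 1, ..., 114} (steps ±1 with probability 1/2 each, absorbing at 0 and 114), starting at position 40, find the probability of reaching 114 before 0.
P(hit 114 before 0) = 40/114 = 20/57

Let u_k = P(hit 114 before 0 | start at k). Then u_0 = 0, u_114 = 1, and u_k = u_{k-1}/2 + u_{k+1}/2 for 1 ≤ k ≤ 113. This harmonic recurrence is solved by u_k = k/114, giving u_40 = 40/114 = 20/57.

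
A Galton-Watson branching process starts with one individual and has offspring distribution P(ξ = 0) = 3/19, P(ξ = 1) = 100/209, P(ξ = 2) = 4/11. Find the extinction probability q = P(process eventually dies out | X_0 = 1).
q = 33/76

The pgf is f(s) = 3/19 + 100/209·s + 4/11·s². The extinction probability q is the smallest fixed point of f in [0, 1]. Setting s = f(s):
  4/11·s² + (100/209 − 1)·s + 3/19 = 0
  4/11·s² − (3/19 + 4/11)·s + 3/19 = 0
which factors as (s − 1)·(4/11·s − 3/19) = 0, giving roots s = 1 and s = (3/19)/(4/11) = 33/76.
Mean offspring μ = 100/209 + 2·4/11 = 252/209 > 1 (supercritical), so q < 1. The extinction probability is the smaller root: q = (3/19)/(4/11) = 33/76.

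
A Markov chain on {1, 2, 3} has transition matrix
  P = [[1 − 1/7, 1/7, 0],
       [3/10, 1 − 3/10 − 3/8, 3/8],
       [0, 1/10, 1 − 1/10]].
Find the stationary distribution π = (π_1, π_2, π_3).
π = (42/137, 20/137, 75/137)

This is a birth-death chain on three states, which satisfies detailed balance: π_1 · P_{12} = π_2 · P_{21} and π_2 · P_{23} = π_3 · P_{32}.
From π_1 · 1/7 = π_2 · 3/10: π_2/π_1 = (1/7)/(3/10) = 10/21.
From π_2 · 3/8 = π_3 · 1/10: π_3/π_2 = (3/8)/(1/10) = 15/4.
Take π_1 proportional to 1; then unnormalized π = (1, 10/21, 25/14). Normalize by dividing by the sum 137/42:
  π = (42/137, 20/137, 75/137).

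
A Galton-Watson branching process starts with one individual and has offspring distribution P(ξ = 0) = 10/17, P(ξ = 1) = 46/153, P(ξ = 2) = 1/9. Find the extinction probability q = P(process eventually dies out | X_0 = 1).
q = 1

Mean offspring μ = 0·10/17 + 1·46/153 + 2·1/9 = 80/153 ≤ 1. For μ ≤ 1 with offspring not concentrated at 1, the Galton-Watson process goes extinct almost surely, so q = 1.
(Algebraic check: The pgf is f(s) = 10/17 + 46/153·s + 1/9·s². The extinction probability q is the smallest fixed point of f in [0, 1]. Setting s = f(s):
  1/9·s² + (46/153 − 1)·s + 10/17 = 0
  1/9·s² − (10/17 + 1/9)·s + 10/17 = 0
which factors as (s − 1)·(1/9·s − 10/17) = 0, giving roots s = 1 and s = (10/17)/(1/9) = 90/17. Since 90/17 ≥ 1, the smallest root in [0, 1] is s = 1.)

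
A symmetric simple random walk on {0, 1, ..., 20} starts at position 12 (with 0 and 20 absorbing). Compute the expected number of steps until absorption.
E[τ | X_0 = 12] = 96

Let v_k = E[τ | X_0 = k]. Boundary: v_0 = v_20 = 0. Recurrence: v_k = 1 + (v_{k-1} + v_{k+1})/2 for 1 ≤ k ≤ 19. The particular solution to v_k − (v_{k-1} + v_{k+1})/2 = 1 is v_k = −k^2. Adding homogeneous solution A + B k and matching boundaries gives v_k = k (20 − k). Substituting k = 12: v_12 = 12 · 8 = 96.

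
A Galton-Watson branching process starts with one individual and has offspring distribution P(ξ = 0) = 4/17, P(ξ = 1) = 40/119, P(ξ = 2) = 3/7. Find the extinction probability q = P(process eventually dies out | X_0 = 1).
q = 28/51

The pgf is f(s) = 4/17 + 40/119·s + 3/7·s². The extinction probability q is the smallest fixed point of f in [0, 1]. Setting s = f(s):
  3/7·s² + (40/119 − 1)·s + 4/17 = 0
  3/7·s² − (4/17 + 3/7)·s + 4/17 = 0
which factors as (s − 1)·(3/7·s − 4/17) = 0, giving roots s = 1 and s = (4/17)/(3/7) = 28/51.
Mean offspring μ = 40/119 + 2·3/7 = 142/119 > 1 (supercritical), so q < 1. The extinction probability is the smaller root: q = (4/17)/(3/7) = 28/51.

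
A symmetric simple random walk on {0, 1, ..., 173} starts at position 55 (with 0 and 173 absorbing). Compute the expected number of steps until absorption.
E[τ | X_0 = 55] = 6490

Let v_k = E[τ | X_0 = k]. Boundary: v_0 = v_173 = 0. Recurrence: v_k = 1 + (v_{k-1} + v_{k+1})/2 for 1 ≤ k ≤ 172. The particular solution to v_k − (v_{k-1} + v_{k+1})/2 = 1 is v_k = −k^2. Adding homogeneous solution A + B k and matching boundaries gives v_k = k (173 − k). Substituting k = 55: v_55 = 55 · 118 = 6490.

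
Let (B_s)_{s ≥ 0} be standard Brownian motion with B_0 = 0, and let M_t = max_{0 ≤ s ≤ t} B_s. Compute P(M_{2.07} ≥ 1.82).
P(M_{2.07} ≥ 1.82) = 2·P(B_{2.07} ≥ 1.82) = 2(1 − Φ(1.82/√2.07)) ≈ 0.2059

By the reflection principle for Brownian motion, P(M_t ≥ a) = 2 · P(B_t ≥ a) for a ≥ 0. Since B_t ~ N(0, t), P(B_t ≥ 1.82) = 1 − Φ(1.82/√t) = 1 − Φ(1.82/√2.07) = 1 − Φ(1.2650). So
  P(M_{2.07} ≥ 1.82) = 2(1 − Φ(1.2650)) ≈ 0.2059.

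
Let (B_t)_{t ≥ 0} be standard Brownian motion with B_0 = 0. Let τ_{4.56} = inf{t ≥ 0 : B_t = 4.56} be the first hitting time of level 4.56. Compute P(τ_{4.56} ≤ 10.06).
P(τ_{4.56} ≤ 10.06) = 2(1 − Φ(4.56/√10.06)) = 2(1 − Φ(1.4377)) ≈ 0.1505

By the reflection principle for standard BM, P(τ_b ≤ t) = 2 · P(B_t ≥ b). Since B_t ~ N(0, t), P(B_t ≥ 4.56) = 1 − Φ(4.56/√t) = 1 − Φ(4.56/√10.06) = 1 − Φ(1.4377) ≈ 0.07526. Doubling: P(τ_{4.56} ≤ 10.06) ≈ 2 · 0.07526 = 0.15052 ≈ 0.1505.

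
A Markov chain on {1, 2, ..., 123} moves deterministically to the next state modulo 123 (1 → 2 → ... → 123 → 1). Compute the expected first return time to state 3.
E[T_3 | X_0 = 3] = 123

The chain cycles deterministically, so starting at state 3 it returns in exactly 123 steps. Equivalently, the stationary distribution is uniform π_j = 1/123 for every state j, so by Kac's formula E[T_3] = 1/π_3 = 123.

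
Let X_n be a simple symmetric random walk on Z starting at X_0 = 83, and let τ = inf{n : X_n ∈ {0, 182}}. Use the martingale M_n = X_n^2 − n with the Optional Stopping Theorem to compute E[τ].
E[τ] = 8217

M_n = X_n^2 − n is a martingale (since E[X_{n+1}^2 | F_n] = X_n^2 + 1). By OST (τ has finite mean in a bounded region), E[M_τ] = E[M_0] = X_0^2 − 0 = 83^2 = 6889. Also E[M_τ] = E[X_τ^2] − E[τ]. The walk exits at 0 or 182, with P(hit 182 first) = 83/182, so E[X_τ^2] = 182^2 · 83/182 + 0 = 15106. Thus E[τ] = E[X_τ^2] − E[M_τ] = 15106 − 6889 = 8217 = 83(182 − 83) = 8217.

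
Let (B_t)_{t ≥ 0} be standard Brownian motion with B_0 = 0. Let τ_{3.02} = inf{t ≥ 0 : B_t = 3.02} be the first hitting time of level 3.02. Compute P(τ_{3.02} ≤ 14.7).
P(τ_{3.02} ≤ 14.7) = 2(1 − Φ(3.02/√14.7)) = 2(1 − Φ(0.7877)) ≈ 0.4309

By the reflection principle for standard BM, P(τ_b ≤ t) = 2 · P(B_t ≥ b). Since B_t ~ N(0, t), P(B_t ≥ 3.02) = 1 − Φ(3.02/√t) = 1 − Φ(3.02/√14.7) = 1 − Φ(0.7877) ≈ 0.21544. Doubling: P(τ_{3.02} ≤ 14.7) ≈ 2 · 0.21544 = 0.43088 ≈ 0.4309.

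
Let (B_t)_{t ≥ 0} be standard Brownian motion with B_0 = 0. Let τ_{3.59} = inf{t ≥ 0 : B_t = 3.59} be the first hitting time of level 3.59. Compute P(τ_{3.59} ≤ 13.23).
P(τ_{3.59} ≤ 13.23) = 2(1 − Φ(3.59/√13.23)) = 2(1 − Φ(0.9870)) ≈ 0.3236

By the reflection principle for standard BM, P(τ_b ≤ t) = 2 · P(B_t ≥ b). Since B_t ~ N(0, t), P(B_t ≥ 3.59) = 1 − Φ(3.59/√t) = 1 − Φ(3.59/√13.23) = 1 − Φ(0.9870) ≈ 0.16182. Doubling: P(τ_{3.59} ≤ 13.23) ≈ 2 · 0.16182 = 0.32364 ≈ 0.3236.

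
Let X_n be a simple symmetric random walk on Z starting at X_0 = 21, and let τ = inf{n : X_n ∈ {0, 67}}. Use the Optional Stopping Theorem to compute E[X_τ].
E[X_τ] = 21

X_n is a martingale and τ is a bounded-mean stopping time (indeed τ is finite a.s. with bounded expectation since the walk is in a bounded region). By the OST, E[X_τ] = E[X_0] = 21. Equivalently: E[X_τ] = 67 · P(hit 67 first) + 0 · P(hit 0 first) = 67 · (21/67) = 21.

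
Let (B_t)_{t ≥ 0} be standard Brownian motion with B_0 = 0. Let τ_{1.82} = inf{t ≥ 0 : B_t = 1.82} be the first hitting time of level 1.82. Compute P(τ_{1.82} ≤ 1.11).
P(τ_{1.82} ≤ 1.11) = 2(1 − Φ(1.82/√1.11)) = 2(1 − Φ(1.7275)) ≈ 0.0841

By the reflection principle for standard BM, P(τ_b ≤ t) = 2 · P(B_t ≥ b). Since B_t ~ N(0, t), P(B_t ≥ 1.82) = 1 − Φ(1.82/√t) = 1 − Φ(1.82/√1.11) = 1 − Φ(1.7275) ≈ 0.04204. Doubling: P(τ_{1.82} ≤ 1.11) ≈ 2 · 0.04204 = 0.08408 ≈ 0.0841.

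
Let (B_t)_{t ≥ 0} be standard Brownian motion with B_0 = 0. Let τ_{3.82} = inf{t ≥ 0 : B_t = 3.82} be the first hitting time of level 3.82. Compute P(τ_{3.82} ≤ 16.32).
P(τ_{3.82} ≤ 16.32) = 2(1 − Φ(3.82/√16.32)) = 2(1 − Φ(0.9456)) ≈ 0.3444

By the reflection principle for standard BM, P(τ_b ≤ t) = 2 · P(B_t ≥ b). Since B_t ~ N(0, t), P(B_t ≥ 3.82) = 1 − Φ(3.82/√t) = 1 − Φ(3.82/√16.32) = 1 − Φ(0.9456) ≈ 0.17218. Doubling: P(τ_{3.82} ≤ 16.32) ≈ 2 · 0.17218 = 0.34436 ≈ 0.3444.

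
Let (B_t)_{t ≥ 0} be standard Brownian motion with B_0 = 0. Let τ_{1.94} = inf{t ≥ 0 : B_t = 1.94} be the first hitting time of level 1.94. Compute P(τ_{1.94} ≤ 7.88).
P(τ_{1.94} ≤ 7.88) = 2(1 − Φ(1.94/√7.88)) = 2(1 − Φ(0.6911)) ≈ 0.4895

By the reflection principle for standard BM, P(τ_b ≤ t) = 2 · P(B_t ≥ b). Since B_t ~ N(0, t), P(B_t ≥ 1.94) = 1 − Φ(1.94/√t) = 1 − Φ(1.94/√7.88) = 1 − Φ(0.6911) ≈ 0.24475. Doubling: P(τ_{1.94} ≤ 7.88) ≈ 2 · 0.24475 = 0.48950 ≈ 0.4895.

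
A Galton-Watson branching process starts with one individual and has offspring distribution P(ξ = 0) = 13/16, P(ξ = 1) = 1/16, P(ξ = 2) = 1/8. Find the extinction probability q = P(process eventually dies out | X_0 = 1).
q = 1

Mean offspring μ = 0·13/16 + 1·1/16 + 2·1/8 = 5/16 ≤ 1. For μ ≤ 1 with offspring not concentrated at 1, the Galton-Watson process goes extinct almost surely, so q = 1.
(Algebraic check: The pgf is f(s) = 13/16 + 1/16·s + 1/8·s². The extinction probability q is the smallest fixed point of f in [0, 1]. Setting s = f(s):
  1/8·s² + (1/16 − 1)·s + 13/16 = 0
  1/8·s² − (13/16 + 1/8)·s + 13/16 = 0
which factors as (s − 1)·(1/8·s − 13/16) = 0, giving roots s = 1 and s = (13/16)/(1/8) = 13/2. Since 13/2 ≥ 1, the smallest root in [0, 1] is s = 1.)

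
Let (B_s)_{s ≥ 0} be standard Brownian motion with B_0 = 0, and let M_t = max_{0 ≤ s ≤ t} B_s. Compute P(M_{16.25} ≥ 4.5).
P(M_{16.25} ≥ 4.5) = 2·P(B_{16.25} ≥ 4.5) = 2(1 − Φ(4.5/√16.25)) ≈ 0.2643

By the reflection principle for Brownian motion, P(M_t ≥ a) = 2 · P(B_t ≥ a) for a ≥ 0. Since B_t ~ N(0, t), P(B_t ≥ 4.5) = 1 − Φ(4.5/√t) = 1 − Φ(4.5/√16.25) = 1 − Φ(1.1163). So
  P(M_{16.25} ≥ 4.5) = 2(1 − Φ(1.1163)) ≈ 0.2643.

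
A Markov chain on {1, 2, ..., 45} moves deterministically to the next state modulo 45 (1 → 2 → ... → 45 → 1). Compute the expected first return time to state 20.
E[T_20 | X_0 = 20] = 45

The chain cycles deterministically, so starting at state 20 it returns in exactly 45 steps. Equivalently, the stationary distribution is uniform π_j = 1/45 for every state j, so by Kac's formula E[T_20] = 1/π_20 = 45.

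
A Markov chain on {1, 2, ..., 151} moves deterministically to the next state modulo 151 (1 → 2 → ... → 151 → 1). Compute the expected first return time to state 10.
E[T_10 | X_0 = 10] = 151

The chain cycles deterministically, so starting at state 10 it returns in exactly 151 steps. Equivalently, the stationary distribution is uniform π_j = 1/151 for every state j, so by Kac's formula E[T_10] = 1/π_10 = 151.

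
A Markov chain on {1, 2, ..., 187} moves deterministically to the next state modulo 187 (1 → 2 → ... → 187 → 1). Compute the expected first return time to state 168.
E[T_168 | X_0 = 168] = 187

The chain cycles deterministically, so starting at state 168 it returns in exactly 187 steps. Equivalently, the stationary distribution is uniform π_j = 1/187 for every state j, so by Kac's formula E[T_168] = 1/π_168 = 187.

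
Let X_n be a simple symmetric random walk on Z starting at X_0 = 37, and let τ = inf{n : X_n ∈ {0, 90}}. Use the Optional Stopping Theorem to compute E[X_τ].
E[X_τ] = 37

X_n is a martingale and τ is a bounded-mean stopping time (indeed τ is finite a.s. with bounded expectation since the walk is in a bounded region). By the OST, E[X_τ] = E[X_0] = 37. Equivalently: E[X_τ] = 90 · P(hit 90 first) + 0 · P(hit 0 first) = 90 · (37/90) = 37.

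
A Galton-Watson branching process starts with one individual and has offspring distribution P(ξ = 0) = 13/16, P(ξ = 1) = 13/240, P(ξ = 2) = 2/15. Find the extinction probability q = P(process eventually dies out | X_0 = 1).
q = 1

Mean offspring μ = 0·13/16 + 1·13/240 + 2·2/15 = 77/240 ≤ 1. For μ ≤ 1 with offspring not concentrated at 1, the Galton-Watson process goes extinct almost surely, so q = 1.
(Algebraic check: The pgf is f(s) = 13/16 + 13/240·s + 2/15·s². The extinction probability q is the smallest fixed point of f in [0, 1]. Setting s = f(s):
  2/15·s² + (13/240 − 1)·s + 13/16 = 0
  2/15·s² − (13/16 + 2/15)·s + 13/16 = 0
which factors as (s − 1)·(2/15·s − 13/16) = 0, giving roots s = 1 and s = (13/16)/(2/15) = 195/32. Since 195/32 ≥ 1, the smallest root in [0, 1] is s = 1.)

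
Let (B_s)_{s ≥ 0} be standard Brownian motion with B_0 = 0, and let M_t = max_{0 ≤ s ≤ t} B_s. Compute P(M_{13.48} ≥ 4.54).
P(M_{13.48} ≥ 4.54) = 2·P(B_{13.48} ≥ 4.54) = 2(1 − Φ(4.54/√13.48)) ≈ 0.2163

By the reflection principle for Brownian motion, P(M_t ≥ a) = 2 · P(B_t ≥ a) for a ≥ 0. Since B_t ~ N(0, t), P(B_t ≥ 4.54) = 1 − Φ(4.54/√t) = 1 − Φ(4.54/√13.48) = 1 − Φ(1.2365). So
  P(M_{13.48} ≥ 4.54) = 2(1 − Φ(1.2365)) ≈ 0.2163.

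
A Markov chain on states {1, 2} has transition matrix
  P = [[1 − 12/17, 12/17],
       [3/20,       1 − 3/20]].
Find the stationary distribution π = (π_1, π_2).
π_1 = 17/97, π_2 = 80/97

Solve πP = π with π_1 + π_2 = 1. From πP = π: π_1 · (1 − 12/17) + π_2 · 3/20 = π_1 ⇒ π_2 · 3/20 = π_1 · 12/17 ⇒ π_2/π_1 = (12/17)/(3/20) = 80/17. Together with π_1 + π_2 = 1:
  π_1 = (3/20)/(12/17 + 3/20) = (3/20)/(291/340) = 17/97,
  π_2 = (12/17)/(12/17 + 3/20) = (12/17)/(291/340) = 80/97.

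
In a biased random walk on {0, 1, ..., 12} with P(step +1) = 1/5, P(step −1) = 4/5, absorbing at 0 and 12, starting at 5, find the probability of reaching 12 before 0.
P(hit 12 before 0) = (1 − (4)^5) / (1 − (4)^12) = 341/5592405

Let u_k denote P(reach 12 before 0 | start at k). Boundary: u_0 = 0, u_12 = 1. Recurrence: u_k = 1/5·u_{k+1} + 4/5·u_{k-1} for 1 ≤ k ≤ 11. Try u_k = A + B·r^k with r = q/p = (4/5)/(1/5) = 4. Substitution satisfies the recurrence; boundary conditions give:
  u_k = (1 − r^k) / (1 − r^N) = (1 − (4)^5) / (1 − (4)^12) = 341/5592405.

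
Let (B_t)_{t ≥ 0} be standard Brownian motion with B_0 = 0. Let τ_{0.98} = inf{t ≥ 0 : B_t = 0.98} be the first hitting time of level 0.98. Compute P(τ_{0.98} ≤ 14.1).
P(τ_{0.98} ≤ 14.1) = 2(1 − Φ(0.98/√14.1)) = 2(1 − Φ(0.2610)) ≈ 0.7941

By the reflection principle for standard BM, P(τ_b ≤ t) = 2 · P(B_t ≥ b). Since B_t ~ N(0, t), P(B_t ≥ 0.98) = 1 − Φ(0.98/√t) = 1 − Φ(0.98/√14.1) = 1 − Φ(0.2610) ≈ 0.39705. Doubling: P(τ_{0.98} ≤ 14.1) ≈ 2 · 0.39705 = 0.79410 ≈ 0.7941.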